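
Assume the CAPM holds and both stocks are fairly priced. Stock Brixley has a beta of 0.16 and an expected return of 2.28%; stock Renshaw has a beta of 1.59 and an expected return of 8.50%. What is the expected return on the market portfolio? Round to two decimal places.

Both satisfy E(R) = R_f + β·MRP, so the slope of the SML is
MRP = (8.50% − 2.28%) / (1.59 − 0.16) = 6.22% / 1.43 = 4.3497%
R_f = E(R_Brixley) − β_Brixley·MRP = 2.28% − 0.16 × 4.3497% = 1.5840%
E(R_m) = R_f + MRP = 1.5840% + 4.3497% = 5.93%

5.93%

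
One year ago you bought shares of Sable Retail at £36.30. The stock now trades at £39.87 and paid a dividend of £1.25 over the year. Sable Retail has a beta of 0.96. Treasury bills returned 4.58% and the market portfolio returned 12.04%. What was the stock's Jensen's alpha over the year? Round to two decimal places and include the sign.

+1.54%

Realised HPR = (P1 + D1 − P0) / P0 = (39.87 + 1.25 − 36.30) / 36.30 = 4.82 / 36.30 = 13.2782%
MRP = 12.04% − 4.58% = 7.46%
CAPM required = R_f + β·MRP = 4.58% + 0.96 × 7.46% = 11.7416%
α = realised − required = 13.2782% − 11.7416% = +1.54%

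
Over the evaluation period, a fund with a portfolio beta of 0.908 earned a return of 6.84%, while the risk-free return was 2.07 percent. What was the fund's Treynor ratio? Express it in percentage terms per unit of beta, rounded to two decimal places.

Treynor = (R_P − R_f) / β_P = (6.84% − 2.07%) / 0.9080 = 4.77% / 0.9080 = 5.25%

5.25%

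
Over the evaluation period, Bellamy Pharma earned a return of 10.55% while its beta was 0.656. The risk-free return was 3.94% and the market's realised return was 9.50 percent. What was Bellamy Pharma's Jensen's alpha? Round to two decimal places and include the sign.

+2.96%

Market excess return = 9.50% − 3.94% = 5.56%
CAPM benchmark = R_f + β(R_m − R_f) = 3.94% + 0.656 × 5.56% = 7.58736%
α = actual − benchmark = 10.55% − 7.58736% = +2.96%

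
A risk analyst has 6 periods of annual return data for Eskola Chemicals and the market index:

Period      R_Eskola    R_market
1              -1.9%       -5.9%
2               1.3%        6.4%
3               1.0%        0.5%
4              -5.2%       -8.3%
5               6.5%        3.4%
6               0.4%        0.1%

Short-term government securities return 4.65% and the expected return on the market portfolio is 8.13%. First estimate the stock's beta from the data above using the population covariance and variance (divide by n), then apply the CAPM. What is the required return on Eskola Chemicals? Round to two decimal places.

6.61%

Mean R_i = (-1.9 + 1.3 + 1.0 − 5.2 + 6.5 + 0.4) / 6 = 0.3500%
Mean R_m = (-5.9 + 6.4 + 0.5 − 8.3 + 3.4 + 0.1) / 6 = -0.6333%
Σ(R_i − R̄_i)(R_m − R̄_m) = 86.6600  ⇒  Cov = 86.6600 / 6 = 14.4433
Σ(R_m − R̄_m)² = 154.0733  ⇒  Var(R_m) = 154.0733 / 6 = 25.6789
β = Cov / Var(R_m) = 14.4433 / 25.6789 = 0.5625
MRP = 8.13% − 4.65% = 3.48%
E(R) = R_f + β × MRP = 4.65% + 0.5625 × 3.48% = 6.61%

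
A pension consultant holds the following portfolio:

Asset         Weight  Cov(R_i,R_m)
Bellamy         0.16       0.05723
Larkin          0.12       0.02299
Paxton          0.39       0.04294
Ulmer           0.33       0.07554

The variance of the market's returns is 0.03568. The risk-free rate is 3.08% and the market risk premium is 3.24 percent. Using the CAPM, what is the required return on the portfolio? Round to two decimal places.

7.95%

β_Bellamy = 0.05723 / 0.03568 = 1.6040
β_Larkin = 0.02299 / 0.03568 = 0.6443
β_Paxton = 0.04294 / 0.03568 = 1.2035
β_Ulmer = 0.07554 / 0.03568 = 2.1172
β_P = Σ w_i β_i = 0.16×1.6040 + 0.12×0.6443 + 0.39×1.2035 + 0.33×2.1172 = 1.5020
E(R_P) = R_f + β_P × MRP = 3.08% + 1.5020 × 3.24% = 7.95%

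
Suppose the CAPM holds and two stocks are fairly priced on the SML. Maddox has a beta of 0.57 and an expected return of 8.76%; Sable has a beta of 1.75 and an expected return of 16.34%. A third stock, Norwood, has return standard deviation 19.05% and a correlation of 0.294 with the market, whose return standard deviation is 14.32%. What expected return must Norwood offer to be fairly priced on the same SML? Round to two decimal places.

7.61%

MRP = (16.34% − 8.76%) / (1.75 − 0.57) = 6.4237%
R_f = 8.76% − 0.57 × 6.4237% = 5.0985%
β_Norwood = ρ·σ_i/σ_m = 0.294 × 19.05 / 14.32 = 0.3911
E(R_Norwood) = R_f + β × MRP = 5.0985% + 0.3911 × 6.4237% = 7.61%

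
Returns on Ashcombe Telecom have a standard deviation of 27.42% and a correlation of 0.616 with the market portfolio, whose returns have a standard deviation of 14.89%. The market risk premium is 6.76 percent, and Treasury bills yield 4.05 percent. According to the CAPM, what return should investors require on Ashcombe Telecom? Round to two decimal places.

11.72%

β = ρ × σ_i / σ_m = 0.616 × 27.42% / 14.89% = 1.1344
E(R) = 4.05% + 1.1344 × 6.76% = 11.72%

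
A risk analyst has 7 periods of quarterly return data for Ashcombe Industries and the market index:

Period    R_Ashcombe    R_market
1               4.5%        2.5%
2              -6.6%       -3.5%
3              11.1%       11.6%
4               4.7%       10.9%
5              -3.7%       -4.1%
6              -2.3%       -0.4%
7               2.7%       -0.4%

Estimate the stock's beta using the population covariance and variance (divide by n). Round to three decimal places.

0.820

Mean R_i = (4.5 − 6.6 + 11.1 + 4.7 − 3.7 − 2.3 + 2.7) / 7 = 1.4857%
Mean R_m = (2.5 − 3.5 + 11.6 + 10.9 − 4.1 − 0.4 − 0.4) / 7 = 2.3714%
Σ(R_i − R̄_i)(R_m − R̄_m) = 204.6871  ⇒  Cov = 204.6871 / 7 = 29.2410
Σ(R_m − R̄_m)² = 249.6343  ⇒  Var(R_m) = 249.6343 / 7 = 35.6620
β = Cov / Var(R_m) = 29.2410 / 35.6620 = 0.8199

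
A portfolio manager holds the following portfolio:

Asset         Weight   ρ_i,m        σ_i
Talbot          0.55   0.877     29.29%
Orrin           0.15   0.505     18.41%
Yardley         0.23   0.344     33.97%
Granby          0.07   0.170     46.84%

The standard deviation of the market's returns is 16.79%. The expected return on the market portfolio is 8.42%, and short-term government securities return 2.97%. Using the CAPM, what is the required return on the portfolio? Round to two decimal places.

9.06%

β_Talbot = 0.877 × 29.29% / 16.79% = 1.5299
β_Orrin = 0.505 × 18.41% / 16.79% = 0.5537
β_Yardley = 0.344 × 33.97% / 16.79% = 0.6960
β_Granby = 0.170 × 46.84% / 16.79% = 0.4743
β_P = Σ w_i β_i = 0.55×1.5299 + 0.15×0.5537 + 0.23×0.6960 + 0.07×0.4743 = 1.1178
MRP = 8.42% − 2.97% = 5.45%
E(R_P) = R_f + β_P × MRP = 2.97% + 1.1178 × 5.45% = 9.06%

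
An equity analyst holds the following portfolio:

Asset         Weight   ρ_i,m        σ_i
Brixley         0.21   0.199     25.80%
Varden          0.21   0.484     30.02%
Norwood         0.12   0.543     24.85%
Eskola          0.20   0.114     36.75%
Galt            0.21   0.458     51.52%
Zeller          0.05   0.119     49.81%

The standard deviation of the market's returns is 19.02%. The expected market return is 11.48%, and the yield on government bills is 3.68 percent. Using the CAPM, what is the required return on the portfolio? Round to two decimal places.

8.53%

β_Brixley = 0.199 × 25.80% / 19.02% = 0.2699
β_Varden = 0.484 × 30.02% / 19.02% = 0.7639
β_Norwood = 0.543 × 24.85% / 19.02% = 0.7094
β_Eskola = 0.114 × 36.75% / 19.02% = 0.2203
β_Galt = 0.458 × 51.52% / 19.02% = 1.2406
β_Zeller = 0.119 × 49.81% / 19.02% = 0.3116
β_P = Σ w_i β_i = 0.21×0.2699 + 0.21×0.7639 + 0.12×0.7094 + 0.20×0.2203 + 0.21×1.2406 + 0.05×0.3116 = 0.6224
MRP = 11.48% − 3.68% = 7.80%
E(R_P) = R_f + β_P × MRP = 3.68% + 0.6224 × 7.80% = 8.53%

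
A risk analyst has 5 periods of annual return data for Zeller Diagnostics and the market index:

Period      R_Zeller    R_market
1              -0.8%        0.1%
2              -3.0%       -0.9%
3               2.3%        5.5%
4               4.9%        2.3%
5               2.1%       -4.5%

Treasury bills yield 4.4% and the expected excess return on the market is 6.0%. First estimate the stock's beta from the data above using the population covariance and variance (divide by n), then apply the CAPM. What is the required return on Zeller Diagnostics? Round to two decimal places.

Mean R_i = (-0.8 − 3.0 + 2.3 + 4.9 + 2.1) / 5 = 1.1000%
Mean R_m = (0.1 − 0.9 + 5.5 + 2.3 − 4.5) / 5 = 0.5000%
Σ(R_i − R̄_i)(R_m − R̄_m) = 14.3400  ⇒  Cov = 14.3400 / 5 = 2.8680
Σ(R_m − R̄_m)² = 55.3600  ⇒  Var(R_m) = 55.3600 / 5 = 11.0720
β = Cov / Var(R_m) = 2.8680 / 11.0720 = 0.2590
E(R) = R_f + β × MRP = 4.4% + 0.2590 × 6.0% = 5.95%

5.95%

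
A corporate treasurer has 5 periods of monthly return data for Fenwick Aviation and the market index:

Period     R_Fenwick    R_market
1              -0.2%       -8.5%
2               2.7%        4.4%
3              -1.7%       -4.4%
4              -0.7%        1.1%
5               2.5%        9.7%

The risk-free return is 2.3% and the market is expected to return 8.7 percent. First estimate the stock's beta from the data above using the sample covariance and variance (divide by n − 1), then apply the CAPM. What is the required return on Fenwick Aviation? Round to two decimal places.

Mean R_i = (-0.2 + 2.7 − 1.7 − 0.7 + 2.5) / 5 = 0.5200%
Mean R_m = (-8.5 + 4.4 − 4.4 + 1.1 + 9.7) / 5 = 0.4600%
Σ(R_i − R̄_i)(R_m − R̄_m) = 43.3440  ⇒  Cov = 43.3440 / 4 = 10.8360
Σ(R_m − R̄_m)² = 205.2120  ⇒  Var(R_m) = 205.2120 / 4 = 51.3030
β = Cov / Var(R_m) = 10.8360 / 51.3030 = 0.2112
MRP = 8.7% − 2.3% = 6.40%
E(R) = R_f + β × MRP = 2.3% + 0.2112 × 6.4% = 3.65%

3.65%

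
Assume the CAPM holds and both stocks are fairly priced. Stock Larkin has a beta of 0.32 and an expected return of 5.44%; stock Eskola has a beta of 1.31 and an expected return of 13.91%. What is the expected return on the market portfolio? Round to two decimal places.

11.26%

Both satisfy E(R) = R_f + β·MRP, so the slope of the SML is
MRP = (13.91% − 5.44%) / (1.31 − 0.32) = 8.47% / 0.99 = 8.5556%
R_f = E(R_Larkin) − β_Larkin·MRP = 5.44% − 0.32 × 8.5556% = 2.7022%
E(R_m) = R_f + MRP = 2.7022% + 8.5556% = 11.26%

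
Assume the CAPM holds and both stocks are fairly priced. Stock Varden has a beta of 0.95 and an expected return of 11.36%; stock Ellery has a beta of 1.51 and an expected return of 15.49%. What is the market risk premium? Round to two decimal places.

7.38%

Both satisfy E(R) = R_f + β·MRP, so the slope of the SML is
MRP = (15.49% − 11.36%) / (1.51 − 0.95) = 4.13% / 0.56 = 7.3750%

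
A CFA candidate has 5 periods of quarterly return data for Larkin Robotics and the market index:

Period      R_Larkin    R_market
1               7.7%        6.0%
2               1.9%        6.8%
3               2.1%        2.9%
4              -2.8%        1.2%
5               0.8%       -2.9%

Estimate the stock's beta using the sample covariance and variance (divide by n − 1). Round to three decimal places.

Mean R_i = (7.7 + 1.9 + 2.1 − 2.8 + 0.8) / 5 = 1.9400%
Mean R_m = (6.0 + 6.8 + 2.9 + 1.2 − 2.9) / 5 = 2.8000%
Σ(R_i − R̄_i)(R_m − R̄_m) = 32.3700  ⇒  Cov = 32.3700 / 4 = 8.0925
Σ(R_m − R̄_m)² = 61.3000  ⇒  Var(R_m) = 61.3000 / 4 = 15.3250
β = Cov / Var(R_m) = 8.0925 / 15.3250 = 0.5281

0.528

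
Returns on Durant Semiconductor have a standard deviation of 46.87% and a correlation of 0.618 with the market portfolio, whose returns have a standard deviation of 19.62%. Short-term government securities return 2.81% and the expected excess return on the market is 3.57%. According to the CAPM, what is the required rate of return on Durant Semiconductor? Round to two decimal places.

8.08%

β = ρ × σ_i / σ_m = 0.618 × 46.87% / 19.62% = 1.4763
E(R) = 2.81% + 1.4763 × 3.57% = 8.08%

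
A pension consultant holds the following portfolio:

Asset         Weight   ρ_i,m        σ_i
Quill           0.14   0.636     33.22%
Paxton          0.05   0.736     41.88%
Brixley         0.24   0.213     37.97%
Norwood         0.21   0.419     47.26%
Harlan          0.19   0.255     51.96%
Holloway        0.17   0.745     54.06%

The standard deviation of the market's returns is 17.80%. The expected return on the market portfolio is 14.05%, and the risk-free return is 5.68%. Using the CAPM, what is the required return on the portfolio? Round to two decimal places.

15.07%

β_Quill = 0.636 × 33.22% / 17.80% = 1.1870
β_Paxton = 0.736 × 41.88% / 17.80% = 1.7317
β_Brixley = 0.213 × 37.97% / 17.80% = 0.4544
β_Norwood = 0.419 × 47.26% / 17.80% = 1.1125
β_Harlan = 0.255 × 51.96% / 17.80% = 0.7444
β_Holloway = 0.745 × 54.06% / 17.80% = 2.2626
β_P = Σ w_i β_i = 0.14×1.1870 + 0.05×1.7317 + 0.24×0.4544 + 0.21×1.1125 + 0.19×0.7444 + 0.17×2.2626 = 1.1215
MRP = 14.05% − 5.68% = 8.37%
E(R_P) = R_f + β_P × MRP = 5.68% + 1.1215 × 8.37% = 15.07%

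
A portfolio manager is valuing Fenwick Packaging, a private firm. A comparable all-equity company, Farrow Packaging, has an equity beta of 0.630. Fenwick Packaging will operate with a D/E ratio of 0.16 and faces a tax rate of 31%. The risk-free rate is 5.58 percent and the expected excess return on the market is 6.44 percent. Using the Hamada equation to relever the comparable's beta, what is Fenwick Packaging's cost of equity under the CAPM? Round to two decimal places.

β_L = β_U × [1 + (1 − t)(D/E)] = 0.630 × [1 + (1 − 0.31) × 0.16]
    = 0.630 × [1 + 0.69 × 0.16] = 0.630 × 1.1104 = 0.6996
E(R) = R_f + β_L × MRP = 5.58% + 0.6996 × 6.44% = 10.09%

10.09%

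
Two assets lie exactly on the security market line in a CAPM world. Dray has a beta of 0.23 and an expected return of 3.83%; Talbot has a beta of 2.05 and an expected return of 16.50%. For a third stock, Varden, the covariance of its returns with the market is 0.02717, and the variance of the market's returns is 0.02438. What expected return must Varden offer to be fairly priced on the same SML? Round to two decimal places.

9.99%

MRP = (16.50% − 3.83%) / (2.05 − 0.23) = 6.9615%
R_f = 3.83% − 0.23 × 6.9615% = 2.2289%
β_Varden = Cov / Var(R_m) = 0.02717 / 0.02438 = 1.1144
E(R_Varden) = R_f + β × MRP = 2.2289% + 1.1144 × 6.9615% = 9.99%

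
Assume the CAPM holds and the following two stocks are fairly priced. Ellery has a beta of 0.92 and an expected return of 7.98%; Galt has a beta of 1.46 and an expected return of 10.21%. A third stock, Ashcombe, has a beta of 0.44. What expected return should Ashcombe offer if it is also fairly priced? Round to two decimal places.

MRP (SML slope) = (10.21% − 7.98%) / (1.46 − 0.92) = 2.23% / 0.54 = 4.1296%
R_f (intercept) = 7.98% − 0.92 × 4.1296% = 4.1808%
E(R_Ashcombe) = R_f + β × MRP = 4.1808% + 0.44 × 4.1296% = 6.00%

6.00%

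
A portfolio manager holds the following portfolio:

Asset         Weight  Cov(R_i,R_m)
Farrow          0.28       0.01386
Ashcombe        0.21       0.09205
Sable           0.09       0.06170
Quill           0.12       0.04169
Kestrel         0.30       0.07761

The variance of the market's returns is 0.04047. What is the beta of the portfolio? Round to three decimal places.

1.410

β_Farrow = 0.01386 / 0.04047 = 0.3425
β_Ashcombe = 0.09205 / 0.04047 = 2.2745
β_Sable = 0.06170 / 0.04047 = 1.5246
β_Quill = 0.04169 / 0.04047 = 1.0301
β_Kestrel = 0.07761 / 0.04047 = 1.9177
β_P = Σ w_i β_i = 0.28×0.3425 + 0.21×2.2745 + 0.09×1.5246 + 0.12×1.0301 + 0.30×1.9177 = 1.4097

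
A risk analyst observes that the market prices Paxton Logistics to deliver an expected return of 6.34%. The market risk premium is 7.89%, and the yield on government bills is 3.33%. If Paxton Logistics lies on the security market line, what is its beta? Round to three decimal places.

0.381

β = (E(R) − R_f) / MRP = (6.34% − 3.33%) / 7.89% = 3.01% / 7.89% = 0.381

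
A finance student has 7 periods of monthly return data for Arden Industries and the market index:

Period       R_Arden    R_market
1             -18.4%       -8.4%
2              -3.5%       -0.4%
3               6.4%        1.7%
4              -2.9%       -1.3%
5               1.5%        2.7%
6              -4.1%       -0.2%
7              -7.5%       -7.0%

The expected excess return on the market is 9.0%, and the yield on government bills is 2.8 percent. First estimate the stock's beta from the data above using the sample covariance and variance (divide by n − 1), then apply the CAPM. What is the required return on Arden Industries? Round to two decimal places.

Mean R_i = (-18.4 − 3.5 + 6.4 − 2.9 + 1.5 − 4.1 − 7.5) / 7 = -4.0714%
Mean R_m = (-8.4 − 0.4 + 1.7 − 1.3 + 2.7 − 0.2 − 7.0) / 7 = -1.8429%
Σ(R_i − R̄_i)(R_m − R̄_m) = 175.4586  ⇒  Cov = 175.4586 / 6 = 29.2431
Σ(R_m − R̄_m)² = 107.8571  ⇒  Var(R_m) = 107.8571 / 6 = 17.9762
β = Cov / Var(R_m) = 29.2431 / 17.9762 = 1.6268
E(R) = R_f + β × MRP = 2.8% + 1.6268 × 9.0% = 17.44%

17.44%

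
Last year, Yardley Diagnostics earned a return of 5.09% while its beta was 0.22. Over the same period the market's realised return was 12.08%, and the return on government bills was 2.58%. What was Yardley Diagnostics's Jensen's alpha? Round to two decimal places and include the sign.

Market excess return = 12.08% − 2.58% = 9.50%
CAPM benchmark = R_f + β(R_m − R_f) = 2.58% + 0.22 × 9.50% = 4.6700%
α = actual − benchmark = 5.09% − 4.6700% = +0.42%

+0.42%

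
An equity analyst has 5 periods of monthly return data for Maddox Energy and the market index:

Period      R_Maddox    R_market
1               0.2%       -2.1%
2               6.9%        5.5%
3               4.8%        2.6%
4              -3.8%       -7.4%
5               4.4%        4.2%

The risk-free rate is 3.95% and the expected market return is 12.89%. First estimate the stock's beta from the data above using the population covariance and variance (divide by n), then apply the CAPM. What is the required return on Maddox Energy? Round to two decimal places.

11.09%

Mean R_i = (0.2 + 6.9 + 4.8 − 3.8 + 4.4) / 5 = 2.5000%
Mean R_m = (-2.1 + 5.5 + 2.6 − 7.4 + 4.2) / 5 = 0.5600%
Σ(R_i − R̄_i)(R_m − R̄_m) = 89.6100  ⇒  Cov = 89.6100 / 5 = 17.9220
Σ(R_m − R̄_m)² = 112.2520  ⇒  Var(R_m) = 112.2520 / 5 = 22.4504
β = Cov / Var(R_m) = 17.9220 / 22.4504 = 0.7983
MRP = 12.89% − 3.95% = 8.94%
E(R) = R_f + β × MRP = 3.95% + 0.7983 × 8.94% = 11.09%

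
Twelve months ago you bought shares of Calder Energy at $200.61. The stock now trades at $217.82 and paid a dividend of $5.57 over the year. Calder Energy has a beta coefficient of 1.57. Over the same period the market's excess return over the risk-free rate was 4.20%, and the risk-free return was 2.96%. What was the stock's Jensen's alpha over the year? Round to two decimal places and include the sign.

+1.80%

Realised HPR = (P1 + D1 − P0) / P0 = (217.82 + 5.57 − 200.61) / 200.61 = 22.78 / 200.61 = 11.3554%
CAPM required = R_f + β·MRP = 2.96% + 1.57 × 4.20% = 9.5540%
α = realised − required = 11.3554% − 9.5540% = +1.80%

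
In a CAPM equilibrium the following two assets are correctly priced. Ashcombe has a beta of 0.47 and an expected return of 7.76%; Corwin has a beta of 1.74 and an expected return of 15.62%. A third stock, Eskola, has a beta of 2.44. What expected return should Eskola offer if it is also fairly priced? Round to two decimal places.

MRP (SML slope) = (15.62% − 7.76%) / (1.74 − 0.47) = 7.86% / 1.27 = 6.1890%
R_f (intercept) = 7.76% − 0.47 × 6.1890% = 4.8512%
E(R_Eskola) = R_f + β × MRP = 4.8512% + 2.44 × 6.1890% = 19.95%

19.95%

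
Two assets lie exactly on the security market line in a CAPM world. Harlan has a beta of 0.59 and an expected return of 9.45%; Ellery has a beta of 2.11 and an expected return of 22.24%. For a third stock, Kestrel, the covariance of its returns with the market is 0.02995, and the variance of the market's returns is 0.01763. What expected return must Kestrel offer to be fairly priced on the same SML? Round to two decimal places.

18.78%

MRP = (22.24% − 9.45%) / (2.11 − 0.59) = 8.4145%
R_f = 9.45% − 0.59 × 8.4145% = 4.4854%
β_Kestrel = Cov / Var(R_m) = 0.02995 / 0.01763 = 1.6988
E(R_Kestrel) = R_f + β × MRP = 4.4854% + 1.6988 × 8.4145% = 18.78%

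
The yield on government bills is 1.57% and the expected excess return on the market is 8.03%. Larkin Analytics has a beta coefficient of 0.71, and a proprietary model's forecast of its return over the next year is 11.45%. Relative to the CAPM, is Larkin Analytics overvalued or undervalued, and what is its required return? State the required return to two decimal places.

Undervalued; required return 7.27%

Required return = R_f + β·MRP = 1.57% + 0.71 × 8.03% = 7.27%
Forecast 11.45% > required 7.27% → the stock plots above the SML → undervalued.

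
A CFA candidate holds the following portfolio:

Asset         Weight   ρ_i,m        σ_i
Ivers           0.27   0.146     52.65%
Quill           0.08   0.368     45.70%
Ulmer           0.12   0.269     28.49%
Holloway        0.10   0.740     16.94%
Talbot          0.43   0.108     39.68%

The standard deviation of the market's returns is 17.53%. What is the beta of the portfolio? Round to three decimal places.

0.424

β_Ivers = 0.146 × 52.65% / 17.53% = 0.4385
β_Quill = 0.368 × 45.70% / 17.53% = 0.9594
β_Ulmer = 0.269 × 28.49% / 17.53% = 0.4372
β_Holloway = 0.740 × 16.94% / 17.53% = 0.7151
β_Talbot = 0.108 × 39.68% / 17.53% = 0.2445
β_P = Σ w_i β_i = 0.27×0.4385 + 0.08×0.9594 + 0.12×0.4372 + 0.10×0.7151 + 0.43×0.2445 = 0.4243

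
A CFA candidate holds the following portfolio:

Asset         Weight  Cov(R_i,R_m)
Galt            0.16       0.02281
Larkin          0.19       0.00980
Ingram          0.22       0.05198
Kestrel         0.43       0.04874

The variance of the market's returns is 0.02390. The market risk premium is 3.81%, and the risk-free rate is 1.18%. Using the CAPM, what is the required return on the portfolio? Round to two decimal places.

7.22%

β_Galt = 0.02281 / 0.02390 = 0.9544
β_Larkin = 0.00980 / 0.02390 = 0.4100
β_Ingram = 0.05198 / 0.02390 = 2.1749
β_Kestrel = 0.04874 / 0.02390 = 2.0393
β_P = Σ w_i β_i = 0.16×0.9544 + 0.19×0.4100 + 0.22×2.1749 + 0.43×2.0393 = 1.5860
E(R_P) = R_f + β_P × MRP = 1.18% + 1.5860 × 3.81% = 7.22%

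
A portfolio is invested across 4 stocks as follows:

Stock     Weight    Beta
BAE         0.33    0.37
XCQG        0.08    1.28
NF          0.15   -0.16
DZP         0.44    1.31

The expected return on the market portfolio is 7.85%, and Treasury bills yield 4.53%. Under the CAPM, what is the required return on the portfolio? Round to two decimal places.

7.11%

β_P = Σ w_i β_i = 0.33×0.37 + 0.08×1.28 + 0.15×-0.16 + 0.44×1.31 = 0.7769
MRP = 7.85% − 4.53% = 3.32%
E(R_P) = R_f + β_P × MRP = 4.53% + 0.7769 × 3.32% = 7.11%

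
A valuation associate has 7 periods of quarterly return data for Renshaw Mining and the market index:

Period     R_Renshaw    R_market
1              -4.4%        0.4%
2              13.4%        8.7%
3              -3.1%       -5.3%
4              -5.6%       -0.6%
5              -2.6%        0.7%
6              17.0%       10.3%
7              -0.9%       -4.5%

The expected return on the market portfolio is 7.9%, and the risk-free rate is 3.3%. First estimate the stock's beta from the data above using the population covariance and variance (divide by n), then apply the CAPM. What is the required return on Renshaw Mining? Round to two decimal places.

9.49%

Mean R_i = (-4.4 + 13.4 − 3.1 − 5.6 − 2.6 + 17.0 − 0.9) / 7 = 1.9714%
Mean R_m = (0.4 + 8.7 − 5.3 − 0.6 + 0.7 + 10.3 − 4.5) / 7 = 1.3857%
Σ(R_i − R̄_i)(R_m − R̄_m) = 292.8171  ⇒  Cov = 292.8171 / 7 = 41.8310
Σ(R_m − R̄_m)² = 217.6886  ⇒  Var(R_m) = 217.6886 / 7 = 31.0984
β = Cov / Var(R_m) = 41.8310 / 31.0984 = 1.3451
MRP = 7.9% − 3.3% = 4.60%
E(R) = R_f + β × MRP = 3.3% + 1.3451 × 4.6% = 9.49%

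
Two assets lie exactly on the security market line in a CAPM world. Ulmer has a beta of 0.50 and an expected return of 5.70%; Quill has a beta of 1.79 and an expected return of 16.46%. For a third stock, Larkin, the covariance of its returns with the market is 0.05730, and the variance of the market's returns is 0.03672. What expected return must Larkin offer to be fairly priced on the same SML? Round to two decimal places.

14.55%

MRP = (16.46% − 5.70%) / (1.79 − 0.50) = 8.3411%
R_f = 5.70% − 0.50 × 8.3411% = 1.5295%
β_Larkin = Cov / Var(R_m) = 0.05730 / 0.03672 = 1.5605
E(R_Larkin) = R_f + β × MRP = 1.5295% + 1.5605 × 8.3411% = 14.55%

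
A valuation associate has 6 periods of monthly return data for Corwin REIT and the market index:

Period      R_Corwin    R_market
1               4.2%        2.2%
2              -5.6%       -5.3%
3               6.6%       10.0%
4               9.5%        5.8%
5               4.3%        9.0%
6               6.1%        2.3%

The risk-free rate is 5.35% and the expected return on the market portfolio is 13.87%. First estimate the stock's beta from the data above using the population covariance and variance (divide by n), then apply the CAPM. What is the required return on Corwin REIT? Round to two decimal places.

11.45%

Mean R_i = (4.2 − 5.6 + 6.6 + 9.5 + 4.3 + 6.1) / 6 = 4.1833%
Mean R_m = (2.2 − 5.3 + 10.0 + 5.8 + 9.0 + 2.3) / 6 = 4.0000%
Σ(R_i − R̄_i)(R_m − R̄_m) = 112.3500  ⇒  Cov = 112.3500 / 6 = 18.7250
Σ(R_m − R̄_m)² = 156.8600  ⇒  Var(R_m) = 156.8600 / 6 = 26.1433
β = Cov / Var(R_m) = 18.7250 / 26.1433 = 0.7162
MRP = 13.87% − 5.35% = 8.52%
E(R) = R_f + β × MRP = 5.35% + 0.7162 × 8.52% = 11.45%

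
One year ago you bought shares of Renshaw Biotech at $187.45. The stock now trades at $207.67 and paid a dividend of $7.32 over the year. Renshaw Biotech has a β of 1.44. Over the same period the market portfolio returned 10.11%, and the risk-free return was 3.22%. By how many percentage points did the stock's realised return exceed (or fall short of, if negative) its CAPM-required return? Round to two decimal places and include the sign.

Realised HPR = (P1 + D1 − P0) / P0 = (207.67 + 7.32 − 187.45) / 187.45 = 27.54 / 187.45 = 14.6919%
MRP = 10.11% − 3.22% = 6.89%
CAPM required = R_f + β·MRP = 3.22% + 1.44 × 6.89% = 13.1416%
α = realised − required = 14.6919% − 13.1416% = +1.55%

+1.55%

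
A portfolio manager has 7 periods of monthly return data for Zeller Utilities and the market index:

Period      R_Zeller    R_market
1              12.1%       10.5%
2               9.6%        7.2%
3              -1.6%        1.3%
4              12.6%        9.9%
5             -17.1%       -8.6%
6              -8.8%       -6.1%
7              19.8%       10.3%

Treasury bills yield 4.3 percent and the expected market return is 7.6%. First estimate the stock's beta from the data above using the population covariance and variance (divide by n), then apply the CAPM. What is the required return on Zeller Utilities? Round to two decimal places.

9.59%

Mean R_i = (12.1 + 9.6 − 1.6 + 12.6 − 17.1 − 8.8 + 19.8) / 7 = 3.8000%
Mean R_m = (10.5 + 7.2 + 1.3 + 9.9 − 8.6 − 6.1 + 10.3) / 7 = 3.5000%
Σ(R_i − R̄_i)(R_m − R̄_m) = 630.4100  ⇒  Cov = 630.4100 / 7 = 90.0586
Σ(R_m − R̄_m)² = 393.3000  ⇒  Var(R_m) = 393.3000 / 7 = 56.1857
β = Cov / Var(R_m) = 90.0586 / 56.1857 = 1.6029
MRP = 7.6% − 4.3% = 3.30%
E(R) = R_f + β × MRP = 4.3% + 1.6029 × 3.3% = 9.59%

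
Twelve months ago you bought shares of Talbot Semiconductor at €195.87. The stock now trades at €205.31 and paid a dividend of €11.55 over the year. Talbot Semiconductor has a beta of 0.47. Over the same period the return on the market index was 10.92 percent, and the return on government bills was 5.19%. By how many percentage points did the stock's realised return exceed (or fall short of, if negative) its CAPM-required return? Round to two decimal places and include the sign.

+2.83%

Realised HPR = (P1 + D1 − P0) / P0 = (205.31 + 11.55 − 195.87) / 195.87 = 20.99 / 195.87 = 10.7163%
MRP = 10.92% − 5.19% = 5.73%
CAPM required = R_f + β·MRP = 5.19% + 0.47 × 5.73% = 7.8831%
α = realised − required = 10.7163% − 7.8831% = +2.83%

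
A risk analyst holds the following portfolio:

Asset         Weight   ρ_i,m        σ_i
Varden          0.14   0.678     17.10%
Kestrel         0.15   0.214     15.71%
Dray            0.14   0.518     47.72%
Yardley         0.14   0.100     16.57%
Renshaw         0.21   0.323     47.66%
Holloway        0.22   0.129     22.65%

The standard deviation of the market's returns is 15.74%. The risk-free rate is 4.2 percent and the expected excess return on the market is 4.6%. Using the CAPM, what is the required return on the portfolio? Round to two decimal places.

β_Varden = 0.678 × 17.10% / 15.74% = 0.7366
β_Kestrel = 0.214 × 15.71% / 15.74% = 0.2136
β_Dray = 0.518 × 47.72% / 15.74% = 1.5705
β_Yardley = 0.100 × 16.57% / 15.74% = 0.1053
β_Renshaw = 0.323 × 47.66% / 15.74% = 0.9780
β_Holloway = 0.129 × 22.65% / 15.74% = 0.1856
β_P = Σ w_i β_i = 0.14×0.7366 + 0.15×0.2136 + 0.14×1.5705 + 0.14×0.1053 + 0.21×0.9780 + 0.22×0.1856 = 0.6160
E(R_P) = R_f + β_P × MRP = 4.2% + 0.6160 × 4.6% = 7.03%

7.03%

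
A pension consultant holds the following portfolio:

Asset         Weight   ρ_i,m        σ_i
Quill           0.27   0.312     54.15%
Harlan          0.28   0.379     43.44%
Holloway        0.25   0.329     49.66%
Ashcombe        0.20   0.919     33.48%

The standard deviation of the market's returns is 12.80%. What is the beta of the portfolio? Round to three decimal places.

β_Quill = 0.312 × 54.15% / 12.80% = 1.3199
β_Harlan = 0.379 × 43.44% / 12.80% = 1.2862
β_Holloway = 0.329 × 49.66% / 12.80% = 1.2764
β_Ashcombe = 0.919 × 33.48% / 12.80% = 2.4038
β_P = Σ w_i β_i = 0.27×1.3199 + 0.28×1.2862 + 0.25×1.2764 + 0.20×2.4038 = 1.5164

1.516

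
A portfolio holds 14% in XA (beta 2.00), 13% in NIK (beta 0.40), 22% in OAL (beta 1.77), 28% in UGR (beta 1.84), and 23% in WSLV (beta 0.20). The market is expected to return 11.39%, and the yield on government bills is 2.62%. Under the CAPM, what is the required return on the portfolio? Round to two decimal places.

β_P = Σ w_i β_i = 0.14×2.00 + 0.13×0.40 + 0.22×1.77 + 0.28×1.84 + 0.23×0.20 = 1.2826
MRP = 11.39% − 2.62% = 8.77%
E(R_P) = R_f + β_P × MRP = 2.62% + 1.2826 × 8.77% = 13.87%

13.87%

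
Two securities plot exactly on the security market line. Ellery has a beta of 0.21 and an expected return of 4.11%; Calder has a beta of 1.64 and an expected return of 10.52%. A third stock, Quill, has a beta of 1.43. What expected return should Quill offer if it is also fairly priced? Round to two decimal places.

9.58%

MRP (SML slope) = (10.52% − 4.11%) / (1.64 − 0.21) = 6.41% / 1.43 = 4.4825%
R_f (intercept) = 4.11% − 0.21 × 4.4825% = 3.1687%
E(R_Quill) = R_f + β × MRP = 3.1687% + 1.43 × 4.4825% = 9.58%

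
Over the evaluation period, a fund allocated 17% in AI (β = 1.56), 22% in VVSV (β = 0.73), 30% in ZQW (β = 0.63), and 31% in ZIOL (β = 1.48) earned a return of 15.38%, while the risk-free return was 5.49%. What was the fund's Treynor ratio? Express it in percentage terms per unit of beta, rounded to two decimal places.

9.21%

β_P = 0.17×1.56 + 0.22×0.73 + 0.30×0.63 + 0.31×1.48 = 1.0736
Treynor = (R_P − R_f) / β_P = (15.38% − 5.49%) / 1.0736 = 9.89% / 1.0736 = 9.21%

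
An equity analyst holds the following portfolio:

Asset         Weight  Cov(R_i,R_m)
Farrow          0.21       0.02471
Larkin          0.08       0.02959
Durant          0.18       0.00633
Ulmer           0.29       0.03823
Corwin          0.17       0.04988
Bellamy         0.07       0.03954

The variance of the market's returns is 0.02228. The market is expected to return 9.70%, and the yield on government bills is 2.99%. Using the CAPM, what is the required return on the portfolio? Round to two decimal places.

12.34%

β_Farrow = 0.02471 / 0.02228 = 1.1091
β_Larkin = 0.02959 / 0.02228 = 1.3281
β_Durant = 0.00633 / 0.02228 = 0.2841
β_Ulmer = 0.03823 / 0.02228 = 1.7159
β_Corwin = 0.04988 / 0.02228 = 2.2388
β_Bellamy = 0.03954 / 0.02228 = 1.7747
β_P = Σ w_i β_i = 0.21×1.1091 + 0.08×1.3281 + 0.18×0.2841 + 0.29×1.7159 + 0.17×2.2388 + 0.07×1.7747 = 1.3927
MRP = 9.70% − 2.99% = 6.71%
E(R_P) = R_f + β_P × MRP = 2.99% + 1.3927 × 6.71% = 12.34%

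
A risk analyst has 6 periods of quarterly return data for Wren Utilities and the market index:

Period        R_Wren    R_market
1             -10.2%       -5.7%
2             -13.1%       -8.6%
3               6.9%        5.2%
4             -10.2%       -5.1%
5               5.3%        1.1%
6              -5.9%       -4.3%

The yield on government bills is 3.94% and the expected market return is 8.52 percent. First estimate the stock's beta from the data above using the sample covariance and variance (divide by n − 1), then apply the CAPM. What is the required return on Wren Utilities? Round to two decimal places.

Mean R_i = (-10.2 − 13.1 + 6.9 − 10.2 + 5.3 − 5.9) / 6 = -4.5333%
Mean R_m = (-5.7 − 8.6 + 5.2 − 5.1 + 1.1 − 4.3) / 6 = -2.9000%
Σ(R_i − R̄_i)(R_m − R̄_m) = 211.0200  ⇒  Cov = 211.0200 / 5 = 42.2040
Σ(R_m − R̄_m)² = 128.7400  ⇒  Var(R_m) = 128.7400 / 5 = 25.7480
β = Cov / Var(R_m) = 42.2040 / 25.7480 = 1.6391
MRP = 8.52% − 3.94% = 4.58%
E(R) = R_f + β × MRP = 3.94% + 1.6391 × 4.58% = 11.45%

11.45%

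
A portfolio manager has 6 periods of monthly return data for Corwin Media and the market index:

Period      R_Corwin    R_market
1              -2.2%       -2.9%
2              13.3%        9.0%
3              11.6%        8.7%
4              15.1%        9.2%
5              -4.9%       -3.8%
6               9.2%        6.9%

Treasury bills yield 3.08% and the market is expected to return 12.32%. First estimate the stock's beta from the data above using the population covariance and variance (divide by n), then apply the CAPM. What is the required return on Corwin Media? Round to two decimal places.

Mean R_i = (-2.2 + 13.3 + 11.6 + 15.1 − 4.9 + 9.2) / 6 = 7.0167%
Mean R_m = (-2.9 + 9.0 + 8.7 + 9.2 − 3.8 + 6.9) / 6 = 4.5167%
Σ(R_i − R̄_i)(R_m − R̄_m) = 257.8683  ⇒  Cov = 257.8683 / 6 = 42.9781
Σ(R_m − R̄_m)² = 189.3883  ⇒  Var(R_m) = 189.3883 / 6 = 31.5647
β = Cov / Var(R_m) = 42.9781 / 31.5647 = 1.3616
MRP = 12.32% − 3.08% = 9.24%
E(R) = R_f + β × MRP = 3.08% + 1.3616 × 9.24% = 15.66%

15.66%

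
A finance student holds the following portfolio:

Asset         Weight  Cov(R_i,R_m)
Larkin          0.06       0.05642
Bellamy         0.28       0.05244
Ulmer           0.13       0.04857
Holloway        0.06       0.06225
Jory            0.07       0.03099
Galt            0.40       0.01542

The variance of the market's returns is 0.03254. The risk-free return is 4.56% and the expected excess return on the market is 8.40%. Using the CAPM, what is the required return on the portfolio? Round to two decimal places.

13.97%

β_Larkin = 0.05642 / 0.03254 = 1.7339
β_Bellamy = 0.05244 / 0.03254 = 1.6116
β_Ulmer = 0.04857 / 0.03254 = 1.4926
β_Holloway = 0.06225 / 0.03254 = 1.9130
β_Jory = 0.03099 / 0.03254 = 0.9524
β_Galt = 0.01542 / 0.03254 = 0.4739
β_P = Σ w_i β_i = 0.06×1.7339 + 0.28×1.6116 + 0.13×1.4926 + 0.06×1.9130 + 0.07×0.9524 + 0.40×0.4739 = 1.1203
E(R_P) = R_f + β_P × MRP = 4.56% + 1.1203 × 8.40% = 13.97%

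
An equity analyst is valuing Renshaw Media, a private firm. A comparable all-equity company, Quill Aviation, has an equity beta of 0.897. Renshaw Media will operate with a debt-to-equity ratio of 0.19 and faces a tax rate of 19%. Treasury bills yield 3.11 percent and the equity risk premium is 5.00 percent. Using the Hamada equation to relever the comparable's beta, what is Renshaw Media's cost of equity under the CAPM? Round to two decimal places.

β_L = β_U × [1 + (1 − t)(D/E)] = 0.897 × [1 + (1 − 0.19) × 0.19]
    = 0.897 × [1 + 0.81 × 0.19] = 0.897 × 1.1539 = 1.0350
E(R) = R_f + β_L × MRP = 3.11% + 1.0350 × 5.00% = 8.29%

8.29%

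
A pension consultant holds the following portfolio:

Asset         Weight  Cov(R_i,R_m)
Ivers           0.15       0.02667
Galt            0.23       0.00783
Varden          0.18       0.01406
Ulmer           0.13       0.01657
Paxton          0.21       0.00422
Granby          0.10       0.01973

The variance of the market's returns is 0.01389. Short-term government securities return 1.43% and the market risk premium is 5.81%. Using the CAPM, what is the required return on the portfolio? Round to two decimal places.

7.01%

β_Ivers = 0.02667 / 0.01389 = 1.9201
β_Galt = 0.00783 / 0.01389 = 0.5637
β_Varden = 0.01406 / 0.01389 = 1.0122
β_Ulmer = 0.01657 / 0.01389 = 1.1929
β_Paxton = 0.00422 / 0.01389 = 0.3038
β_Granby = 0.01973 / 0.01389 = 1.4204
β_P = Σ w_i β_i = 0.15×1.9201 + 0.23×0.5637 + 0.18×1.0122 + 0.13×1.1929 + 0.21×0.3038 + 0.10×1.4204 = 0.9608
E(R_P) = R_f + β_P × MRP = 1.43% + 0.9608 × 5.81% = 7.01%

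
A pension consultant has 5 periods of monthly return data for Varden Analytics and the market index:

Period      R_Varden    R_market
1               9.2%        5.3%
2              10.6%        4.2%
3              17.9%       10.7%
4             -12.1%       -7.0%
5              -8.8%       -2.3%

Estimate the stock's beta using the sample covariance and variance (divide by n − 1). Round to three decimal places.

Mean R_i = (9.2 + 10.6 + 17.9 − 12.1 − 8.8) / 5 = 3.3600%
Mean R_m = (5.3 + 4.2 + 10.7 − 7.0 − 2.3) / 5 = 2.1800%
Σ(R_i − R̄_i)(R_m − R̄_m) = 353.1260  ⇒  Cov = 353.1260 / 4 = 88.2815
Σ(R_m − R̄_m)² = 190.7480  ⇒  Var(R_m) = 190.7480 / 4 = 47.6870
β = Cov / Var(R_m) = 88.2815 / 47.6870 = 1.8513

1.851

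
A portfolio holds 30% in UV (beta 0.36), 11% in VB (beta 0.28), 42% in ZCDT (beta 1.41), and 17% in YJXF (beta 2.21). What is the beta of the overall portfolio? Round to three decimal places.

1.107

β_P = Σ w_i β_i = 0.30×0.36 + 0.11×0.28 + 0.42×1.41 + 0.17×2.21 = 1.1067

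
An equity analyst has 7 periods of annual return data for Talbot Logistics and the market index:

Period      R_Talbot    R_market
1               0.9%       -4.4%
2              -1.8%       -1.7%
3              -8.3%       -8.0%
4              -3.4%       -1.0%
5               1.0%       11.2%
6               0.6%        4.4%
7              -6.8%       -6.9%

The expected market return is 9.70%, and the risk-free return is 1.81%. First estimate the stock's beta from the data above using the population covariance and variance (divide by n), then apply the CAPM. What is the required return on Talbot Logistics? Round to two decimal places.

Mean R_i = (0.9 − 1.8 − 8.3 − 3.4 + 1.0 + 0.6 − 6.8) / 7 = -2.5429%
Mean R_m = (-4.4 − 1.7 − 8.0 − 1.0 + 11.2 + 4.4 − 6.9) / 7 = -0.9143%
Σ(R_i − R̄_i)(R_m − R̄_m) = 113.3857  ⇒  Cov = 113.3857 / 7 = 16.1980
Σ(R_m − R̄_m)² = 273.8086  ⇒  Var(R_m) = 273.8086 / 7 = 39.1155
β = Cov / Var(R_m) = 16.1980 / 39.1155 = 0.4141
MRP = 9.70% − 1.81% = 7.89%
E(R) = R_f + β × MRP = 1.81% + 0.4141 × 7.89% = 5.08%

5.08%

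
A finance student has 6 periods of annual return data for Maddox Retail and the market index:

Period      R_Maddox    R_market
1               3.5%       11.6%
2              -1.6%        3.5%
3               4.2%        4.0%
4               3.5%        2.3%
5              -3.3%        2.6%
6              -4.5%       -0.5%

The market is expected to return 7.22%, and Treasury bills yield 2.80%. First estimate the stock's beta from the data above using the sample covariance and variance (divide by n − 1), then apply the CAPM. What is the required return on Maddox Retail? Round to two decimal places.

5.27%

Mean R_i = (3.5 − 1.6 + 4.2 + 3.5 − 3.3 − 4.5) / 6 = 0.3000%
Mean R_m = (11.6 + 3.5 + 4.0 + 2.3 + 2.6 − 0.5) / 6 = 3.9167%
Σ(R_i − R̄_i)(R_m − R̄_m) = 46.4700  ⇒  Cov = 46.4700 / 5 = 9.2940
Σ(R_m − R̄_m)² = 83.0683  ⇒  Var(R_m) = 83.0683 / 5 = 16.6137
β = Cov / Var(R_m) = 9.2940 / 16.6137 = 0.5594
MRP = 7.22% − 2.80% = 4.42%
E(R) = R_f + β × MRP = 2.80% + 0.5594 × 4.42% = 5.27%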